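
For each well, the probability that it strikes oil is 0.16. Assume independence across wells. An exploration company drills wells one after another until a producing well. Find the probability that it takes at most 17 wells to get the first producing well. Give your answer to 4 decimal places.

0.9484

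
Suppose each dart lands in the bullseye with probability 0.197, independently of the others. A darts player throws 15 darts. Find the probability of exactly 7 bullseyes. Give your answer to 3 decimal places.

X ~ Binomial(n=15, p=0.197).
P(X=7) = C(15,7) · p^7 · (1−p)^8
= 6435 · 1.1515e-05 · 0.17287 = 0.01281

0.013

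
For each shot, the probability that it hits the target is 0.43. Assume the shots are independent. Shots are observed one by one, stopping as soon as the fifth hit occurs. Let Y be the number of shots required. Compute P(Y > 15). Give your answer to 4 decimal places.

0.1546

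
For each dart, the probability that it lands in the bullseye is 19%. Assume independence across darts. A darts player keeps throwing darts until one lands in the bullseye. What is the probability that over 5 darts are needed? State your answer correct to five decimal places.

Y = number of darts to the first success; geometric, p = 0.19.
P(Y > 5) = P(first 5 all fail) = (1−p)^5 = 0.3486784

0.34868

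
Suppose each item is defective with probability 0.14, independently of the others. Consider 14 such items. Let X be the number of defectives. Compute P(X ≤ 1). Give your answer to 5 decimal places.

0.39694

X ~ Binomial(14, 0.14); P(X ≤ 1) = Σ C(14,k) p^k (1−p)^(14−k) over k:
  k=0: C(14,0)·0.14^0·0.86^14 = 0.1210538
  k=1: C(14,1)·0.14^1·0.86^13 = 0.2758900
Total = 0.3969438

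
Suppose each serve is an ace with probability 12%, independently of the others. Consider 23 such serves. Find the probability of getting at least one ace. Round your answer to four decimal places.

0.9471

P(at least one) = 1 − P(none) = 1 − (1 − 0.12)^23
= 1 − 0.052857 = 0.947143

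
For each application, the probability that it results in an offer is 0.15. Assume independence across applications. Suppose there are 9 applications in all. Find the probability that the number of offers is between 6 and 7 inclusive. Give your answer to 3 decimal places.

0.001

X ~ Binomial(9, 0.15); P(6 ≤ X ≤ 7) = Σ C(9,k) p^k (1−p)^(9−k) over k:
  k=6: C(9,6)·0.15^6·0.85^3 = 0.00059
  k=7: C(9,7)·0.15^7·0.85^2 = 0.00004
Total = 0.00063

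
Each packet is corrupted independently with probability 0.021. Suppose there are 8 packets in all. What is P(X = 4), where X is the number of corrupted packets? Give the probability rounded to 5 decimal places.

X ~ Binomial(n=8, p=0.021).
P(X=4) = C(8,4) · p^4 · (1−p)^4
= 70 · 1.9448e-07 · 0.91861 = 0.0000125

0.00001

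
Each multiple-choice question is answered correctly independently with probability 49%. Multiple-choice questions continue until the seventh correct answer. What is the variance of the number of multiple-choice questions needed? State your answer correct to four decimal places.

14.8688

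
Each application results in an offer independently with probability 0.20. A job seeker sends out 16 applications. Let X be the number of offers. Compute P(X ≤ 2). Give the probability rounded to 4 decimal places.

0.3518

X ~ Binomial(16, 0.20); P(X ≤ 2) = Σ C(16,k) p^k (1−p)^(16−k) over k:
  k=0: C(16,0)·0.20^0·0.80^16 = 0.028147
  k=1: C(16,1)·0.20^1·0.80^15 = 0.112590
  k=2: C(16,2)·0.20^2·0.80^14 = 0.211106
Total = 0.351844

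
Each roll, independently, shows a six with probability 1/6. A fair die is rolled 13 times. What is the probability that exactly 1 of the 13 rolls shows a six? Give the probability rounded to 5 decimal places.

0.24301

X ~ Binomial(n=13, p=0.166667).
P(X=1) = C(13,1) · p^1 · (1−p)^12
= 13 · 0.16667 · 0.11216 = 0.2430061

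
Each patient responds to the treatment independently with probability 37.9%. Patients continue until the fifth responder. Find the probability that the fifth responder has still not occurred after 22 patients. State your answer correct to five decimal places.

0.04111

Needing more than 22 patients ⇔ fewer than 5 successes in the first 22. With X ~ Binomial(22, 0.379), P(Y > 22) = P(X ≤ 4).
  k=0: C(22,0)·0.379^0·0.621^22 = 0.0000281
  k=1: C(22,1)·0.379^1·0.621^21 = 0.0003767
  k=2: C(22,2)·0.379^2·0.621^20 = 0.0024139
  k=3: C(22,3)·0.379^3·0.621^19 = 0.0098215
  k=4: C(22,4)·0.379^4·0.621^18 = 0.0284721
P(X ≤ 4) = 0.0411123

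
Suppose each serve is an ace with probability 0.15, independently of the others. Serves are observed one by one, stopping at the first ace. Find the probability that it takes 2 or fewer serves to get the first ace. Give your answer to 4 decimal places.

Y = number of serves to the first success; geometric, p = 0.15.
P(Y ≤ 2) = 1 − (1−p)^2 = 1 − 0.722500 = 0.277500

0.2775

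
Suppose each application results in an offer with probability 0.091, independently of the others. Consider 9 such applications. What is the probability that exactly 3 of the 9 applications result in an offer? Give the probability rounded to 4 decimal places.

X ~ Binomial(n=9, p=0.091).
P(X=3) = C(9,3) · p^3 · (1−p)^6
= 84 · 0.00075357 · 0.56414 = 0.035710

0.0357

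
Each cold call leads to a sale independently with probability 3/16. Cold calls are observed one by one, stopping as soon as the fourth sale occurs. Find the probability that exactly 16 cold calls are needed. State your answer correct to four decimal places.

0.0465

Y = trial on which the fourth success occurs; negative binomial, r=4, p=0.1875.
P(Y=16) = C(15,3) · p^4 · (1−p)^12
= 455 · 0.001236 · 0.082771 = 0.046548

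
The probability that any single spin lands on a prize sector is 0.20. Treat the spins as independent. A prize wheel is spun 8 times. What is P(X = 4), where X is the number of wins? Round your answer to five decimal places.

0.04588

X ~ Binomial(n=8, p=0.20).
P(X=4) = C(8,4) · p^4 · (1−p)^4
= 70 · 0.0016 · 0.4096 = 0.0458752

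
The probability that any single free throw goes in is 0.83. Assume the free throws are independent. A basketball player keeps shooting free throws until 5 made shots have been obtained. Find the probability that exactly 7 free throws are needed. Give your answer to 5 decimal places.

Y = trial on which the fifth success occurs; negative binomial, r=5, p=0.83.
P(Y=7) = C(6,4) · p^5 · (1−p)^2
= 15 · 0.3939 · 0.0289 = 0.1707574

0.17076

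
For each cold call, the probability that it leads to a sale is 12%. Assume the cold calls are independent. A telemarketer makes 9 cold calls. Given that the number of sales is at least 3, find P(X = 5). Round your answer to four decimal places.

0.0226

X ~ Binomial(9, 0.12). Want P(X=5 | X≥3) = P(X=5) / P(X≥3).
P(X=5) = C(9,5)·0.12^5·0.88^4 = 0.001880
P(X≥3) = 1 − 0.316478 − 0.388405 − 0.211857 = 0.083259
Ratio = 0.001880 / 0.083259 = 0.022583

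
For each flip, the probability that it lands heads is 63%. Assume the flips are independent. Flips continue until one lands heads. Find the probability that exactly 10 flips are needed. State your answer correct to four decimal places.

0.0001

Geometric (trials to first success), p = 0.63.
P(Y = 10) = (1−p)^9 · p = 0.00012996 · 0.63 = 0.000082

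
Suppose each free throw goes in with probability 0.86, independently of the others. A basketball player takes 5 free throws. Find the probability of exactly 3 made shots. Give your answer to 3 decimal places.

X ~ Binomial(n=5, p=0.86).
P(X=3) = C(5,3) · p^3 · (1−p)^2
= 10 · 0.63606 · 0.0196 = 0.12467

0.125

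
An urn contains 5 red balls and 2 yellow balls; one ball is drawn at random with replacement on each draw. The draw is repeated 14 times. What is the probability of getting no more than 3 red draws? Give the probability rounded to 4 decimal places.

0.0002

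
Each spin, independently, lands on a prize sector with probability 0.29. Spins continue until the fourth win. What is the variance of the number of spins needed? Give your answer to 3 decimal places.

33.769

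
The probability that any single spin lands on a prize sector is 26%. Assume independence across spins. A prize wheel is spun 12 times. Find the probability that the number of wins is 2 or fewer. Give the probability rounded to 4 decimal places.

0.3603

X ~ Binomial(12, 0.26); P(X ≤ 2) = Σ C(12,k) p^k (1−p)^(12−k) over k:
  k=0: C(12,0)·0.26^0·0.74^12 = 0.026964
  k=1: C(12,1)·0.26^1·0.74^11 = 0.113685
  k=2: C(12,2)·0.26^2·0.74^10 = 0.219689
Total = 0.360338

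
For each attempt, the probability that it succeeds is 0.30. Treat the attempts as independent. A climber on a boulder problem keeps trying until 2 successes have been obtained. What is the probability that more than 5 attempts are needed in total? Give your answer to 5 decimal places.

Needing more than 5 attempts ⇔ fewer than 2 successes in the first 5. With X ~ Binomial(5, 0.30), P(Y > 5) = P(X ≤ 1).
  k=0: C(5,0)·0.30^0·0.70^5 = 0.1680700
  k=1: C(5,1)·0.30^1·0.70^4 = 0.3601500
P(X ≤ 1) = 0.5282200

0.52822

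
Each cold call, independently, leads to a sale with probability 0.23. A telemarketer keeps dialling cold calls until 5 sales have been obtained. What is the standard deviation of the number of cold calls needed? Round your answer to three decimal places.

8.531

Y = total cold calls until the fifth success; negative binomial with r=5, p=0.23.
SD(Y) = √[r(1−p)/p²] = √(72.77883) = 8.53105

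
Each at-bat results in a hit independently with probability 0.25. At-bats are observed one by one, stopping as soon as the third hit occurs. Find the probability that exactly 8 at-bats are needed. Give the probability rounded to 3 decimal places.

0.078

Y = trial on which the third success occurs; negative binomial, r=3, p=0.25.
P(Y=8) = C(7,2) · p^3 · (1−p)^5
= 21 · 0.015625 · 0.2373 = 0.07787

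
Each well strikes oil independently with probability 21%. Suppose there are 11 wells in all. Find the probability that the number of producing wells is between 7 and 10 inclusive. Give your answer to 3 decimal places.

0.003

X ~ Binomial(11, 0.21); P(7 ≤ X ≤ 10) = Σ C(11,k) p^k (1−p)^(11−k) over k:
  k=7: C(11,7)·0.21^7·0.79^4 = 0.00232
  k=8: C(11,8)·0.21^8·0.79^3 = 0.00031
  k=9: C(11,9)·0.21^9·0.79^2 = 0.00003
  k=10: C(11,10)·0.21^10·0.79^1 = 0.00000
Total = 0.00265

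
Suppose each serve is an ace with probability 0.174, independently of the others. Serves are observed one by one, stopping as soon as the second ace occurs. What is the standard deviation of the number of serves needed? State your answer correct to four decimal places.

7.3868

Y = total serves until the second success; negative binomial with r=2, p=0.174.
SD(Y) = √[r(1−p)/p²] = √(54.564672) = 7.386790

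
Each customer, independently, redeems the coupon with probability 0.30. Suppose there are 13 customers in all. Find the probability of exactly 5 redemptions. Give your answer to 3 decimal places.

X ~ Binomial(n=13, p=0.30).
P(X=5) = C(13,5) · p^5 · (1−p)^8
= 1287 · 0.00243 · 0.057648 = 0.18029

0.180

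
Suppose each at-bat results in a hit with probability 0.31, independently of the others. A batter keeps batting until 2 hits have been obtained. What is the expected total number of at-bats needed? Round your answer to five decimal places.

6.45161

Y = total at-bats until the second success; negative binomial with r=2, p=0.31.
E[Y] = r / p = 2 / 0.31 = 6.4516129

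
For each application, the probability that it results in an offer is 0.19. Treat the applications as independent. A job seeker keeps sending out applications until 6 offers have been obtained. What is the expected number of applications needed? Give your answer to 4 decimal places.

Y = total applications until the sixth success; negative binomial with r=6, p=0.19.
E[Y] = r / p = 6 / 0.19 = 31.578947

31.5789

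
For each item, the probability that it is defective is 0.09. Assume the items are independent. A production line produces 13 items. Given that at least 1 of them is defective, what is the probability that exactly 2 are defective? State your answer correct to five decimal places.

X ~ Binomial(13, 0.09). Want P(X=2 | X≥1) = P(X=2) / P(X≥1).
P(X=2) = C(13,2)·0.09^2·0.91^11 = 0.2238901
P(X≥1) = 1 − 0.2934527 = 0.7065473
Ratio = 0.2238901 / 0.7065473 = 0.3168792

0.31688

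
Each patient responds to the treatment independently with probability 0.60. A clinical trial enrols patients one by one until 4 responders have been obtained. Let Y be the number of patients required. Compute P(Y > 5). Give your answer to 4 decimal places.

0.6630

Needing more than 5 patients ⇔ fewer than 4 successes in the first 5. With X ~ Binomial(5, 0.60), P(Y > 5) = P(X ≤ 3).
  k=0: C(5,0)·0.60^0·0.40^5 = 0.010240
  k=1: C(5,1)·0.60^1·0.40^4 = 0.076800
  k=2: C(5,2)·0.60^2·0.40^3 = 0.230400
  k=3: C(5,3)·0.60^3·0.40^2 = 0.345600
P(X ≤ 3) = 0.663040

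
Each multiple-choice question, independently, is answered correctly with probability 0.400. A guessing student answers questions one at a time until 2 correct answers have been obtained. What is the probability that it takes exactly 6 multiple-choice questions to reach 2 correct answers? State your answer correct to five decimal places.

Y = trial on which the second success occurs; negative binomial, r=2, p=0.40.
P(Y=6) = C(5,1) · p^2 · (1−p)^4
= 5 · 0.16 · 0.1296 = 0.1036800

0.10368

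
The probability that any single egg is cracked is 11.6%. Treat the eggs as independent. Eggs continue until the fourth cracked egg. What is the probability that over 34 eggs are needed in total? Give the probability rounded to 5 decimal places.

Needing more than 34 eggs ⇔ fewer than 4 successes in the first 34. With X ~ Binomial(34, 0.116), P(Y > 34) = P(X ≤ 3).
  k=0: C(34,0)·0.116^0·0.884^34 = 0.0151139
  k=1: C(34,1)·0.116^1·0.884^33 = 0.0674313
  k=2: C(34,2)·0.116^2·0.884^32 = 0.1459995
  k=3: C(34,3)·0.116^3·0.884^31 = 0.2043552
P(X ≤ 3) = 0.4329000

0.43290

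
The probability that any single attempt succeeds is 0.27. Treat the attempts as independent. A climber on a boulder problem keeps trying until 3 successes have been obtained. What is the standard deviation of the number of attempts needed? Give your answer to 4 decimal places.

5.4810

Y = total attempts until the third success; negative binomial with r=3, p=0.27.
SD(Y) = √[r(1−p)/p²] = √(30.041152) = 5.480981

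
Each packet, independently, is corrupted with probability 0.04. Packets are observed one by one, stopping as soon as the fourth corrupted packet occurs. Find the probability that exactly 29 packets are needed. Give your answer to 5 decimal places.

Y = trial on which the fourth success occurs; negative binomial, r=4, p=0.04.
P(Y=29) = C(28,3) · p^4 · (1−p)^25
= 3276 · 2.56e-06 · 0.3604 = 0.0030225

0.00302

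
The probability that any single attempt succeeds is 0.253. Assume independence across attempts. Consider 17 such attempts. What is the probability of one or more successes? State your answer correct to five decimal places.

0.99298

P(at least one) = 1 − P(none) = 1 − (1 − 0.253)^17
= 1 − 0.0070218 = 0.9929782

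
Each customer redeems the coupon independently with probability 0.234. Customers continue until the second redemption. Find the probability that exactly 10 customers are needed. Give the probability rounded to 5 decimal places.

Y = trial on which the second success occurs; negative binomial, r=2, p=0.234.
P(Y=10) = C(9,1) · p^2 · (1−p)^8
= 9 · 0.054756 · 0.11853 = 0.0584123

0.05841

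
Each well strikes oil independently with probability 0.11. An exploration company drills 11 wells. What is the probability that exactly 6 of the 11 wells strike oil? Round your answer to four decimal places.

0.0005

X ~ Binomial(n=11, p=0.11).
P(X=6) = C(11,6) · p^6 · (1−p)^5
= 462 · 1.7716e-06 · 0.55841 = 0.000457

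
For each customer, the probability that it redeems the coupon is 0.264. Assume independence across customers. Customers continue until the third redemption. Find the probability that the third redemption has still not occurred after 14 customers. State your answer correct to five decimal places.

Needing more than 14 customers ⇔ fewer than 3 successes in the first 14. With X ~ Binomial(14, 0.264), P(Y > 14) = P(X ≤ 2).
  k=0: C(14,0)·0.264^0·0.736^14 = 0.0136864
  k=1: C(14,1)·0.264^1·0.736^13 = 0.0687296
  k=2: C(14,2)·0.264^2·0.736^12 = 0.1602445
P(X ≤ 2) = 0.2426604

0.24266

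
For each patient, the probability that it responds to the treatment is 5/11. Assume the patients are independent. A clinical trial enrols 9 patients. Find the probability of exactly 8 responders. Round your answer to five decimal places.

0.00895

X ~ Binomial(n=9, p=0.454545).
P(X=8) = C(9,8) · p^8 · (1−p)^1
= 9 · 0.0018223 · 0.54545 = 0.0089458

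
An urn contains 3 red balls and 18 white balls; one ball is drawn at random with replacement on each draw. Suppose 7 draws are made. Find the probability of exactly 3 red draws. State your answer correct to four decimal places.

0.0551

X ~ Binomial(n=7, p=0.142857).
P(X=3) = C(7,3) · p^3 · (1−p)^4
= 35 · 0.0029155 · 0.53978 = 0.055079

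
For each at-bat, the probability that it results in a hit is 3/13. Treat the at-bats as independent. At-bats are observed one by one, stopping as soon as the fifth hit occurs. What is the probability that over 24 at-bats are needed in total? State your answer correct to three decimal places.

0.320

Needing more than 24 at-bats ⇔ fewer than 5 successes in the first 24. With X ~ Binomial(24, 0.230769), P(Y > 24) = P(X ≤ 4).
  k=0: C(24,0)·0.230769^0·0.769231^24 = 0.00184
  k=1: C(24,1)·0.230769^1·0.769231^23 = 0.01326
  k=2: C(24,2)·0.230769^2·0.769231^22 = 0.04576
  k=3: C(24,3)·0.230769^3·0.769231^21 = 0.10068
  k=4: C(24,4)·0.230769^4·0.769231^20 = 0.15857
P(X ≤ 4) = 0.32011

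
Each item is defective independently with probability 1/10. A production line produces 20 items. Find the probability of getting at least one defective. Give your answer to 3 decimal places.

0.878

P(at least one) = 1 − P(none) = 1 − (1 − 0.10)^20
= 1 − 0.12158 = 0.87842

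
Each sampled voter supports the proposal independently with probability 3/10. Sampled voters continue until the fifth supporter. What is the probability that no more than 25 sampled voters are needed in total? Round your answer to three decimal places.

0.910

Finishing within 25 sampled voters ⇔ at least 5 successes in the first 25. With X ~ Binomial(25, 0.30), P(Y ≤ 25) = 1 − P(X ≤ 4).
  k=0: C(25,0)·0.30^0·0.70^25 = 0.00013
  k=1: C(25,1)·0.30^1·0.70^24 = 0.00144
  k=2: C(25,2)·0.30^2·0.70^23 = 0.00739
  k=3: C(25,3)·0.30^3·0.70^22 = 0.02428
  k=4: C(25,4)·0.30^4·0.70^21 = 0.05723
1 − 0.09047 = 0.90953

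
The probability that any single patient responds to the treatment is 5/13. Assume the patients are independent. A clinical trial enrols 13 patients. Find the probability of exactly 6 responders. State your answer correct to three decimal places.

0.186

X ~ Binomial(n=13, p=0.384615).
P(X=6) = C(13,6) · p^6 · (1−p)^7
= 1716 · 0.0032371 · 0.033422 = 0.18565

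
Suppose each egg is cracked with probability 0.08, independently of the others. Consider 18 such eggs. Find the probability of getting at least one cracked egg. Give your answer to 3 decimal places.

0.777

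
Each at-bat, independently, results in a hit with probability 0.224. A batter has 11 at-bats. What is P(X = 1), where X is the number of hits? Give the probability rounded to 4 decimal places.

0.1951

X ~ Binomial(n=11, p=0.224).
P(X=1) = C(11,1) · p^1 · (1−p)^10
= 11 · 0.224 · 0.07918 = 0.195100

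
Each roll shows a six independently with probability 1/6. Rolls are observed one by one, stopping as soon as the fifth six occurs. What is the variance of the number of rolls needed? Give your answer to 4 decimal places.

Y = total rolls until the fifth success; negative binomial with r=5, p=0.166667.
Var(Y) = r(1−p)/p² = 5·0.833333 / 0.166667² = 150.000000

150.0000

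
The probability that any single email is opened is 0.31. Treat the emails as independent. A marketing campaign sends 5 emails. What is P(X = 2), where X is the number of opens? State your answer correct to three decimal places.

X ~ Binomial(n=5, p=0.31).
P(X=2) = C(5,2) · p^2 · (1−p)^3
= 10 · 0.0961 · 0.32851 = 0.31570

0.316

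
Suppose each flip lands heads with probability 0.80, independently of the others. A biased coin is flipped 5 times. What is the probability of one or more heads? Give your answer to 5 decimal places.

0.99968

P(at least one) = 1 − P(none) = 1 − (1 − 0.80)^5
= 1 − 0.0003200 = 0.9996800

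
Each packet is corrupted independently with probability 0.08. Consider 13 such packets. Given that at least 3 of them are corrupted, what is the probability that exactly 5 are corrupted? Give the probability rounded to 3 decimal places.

0.027

X ~ Binomial(13, 0.08). Want P(X=5 | X≥3) = P(X=5) / P(X≥3).
P(X=5) = C(13,5)·0.08^5·0.92^8 = 0.00216
P(X≥3) = 1 − 0.33825 − 0.38237 − 0.19950 = 0.07987
Ratio = 0.00216 / 0.07987 = 0.02710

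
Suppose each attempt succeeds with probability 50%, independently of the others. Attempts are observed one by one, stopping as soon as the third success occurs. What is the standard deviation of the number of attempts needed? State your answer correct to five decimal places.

2.44949

Y = total attempts until the third success; negative binomial with r=3, p=0.50.
SD(Y) = √[r(1−p)/p²] = √(6.0000000) = 2.4494897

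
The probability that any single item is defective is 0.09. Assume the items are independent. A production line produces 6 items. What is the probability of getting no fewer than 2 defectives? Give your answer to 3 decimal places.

0.095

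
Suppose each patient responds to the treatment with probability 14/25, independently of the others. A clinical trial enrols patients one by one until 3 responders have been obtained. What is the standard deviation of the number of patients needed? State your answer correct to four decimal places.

Y = total patients until the third success; negative binomial with r=3, p=0.56.
SD(Y) = √[r(1−p)/p²] = √(4.209184) = 2.051630

2.0516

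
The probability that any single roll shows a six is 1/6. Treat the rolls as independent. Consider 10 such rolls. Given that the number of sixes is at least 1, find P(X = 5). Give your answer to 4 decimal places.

0.0155

X ~ Binomial(10, 0.166667). Want P(X=5 | X≥1) = P(X=5) / P(X≥1).
P(X=5) = C(10,5)·0.166667^5·0.833333^5 = 0.013024
P(X≥1) = 1 − 0.161506 = 0.838494
Ratio = 0.013024 / 0.838494 = 0.015532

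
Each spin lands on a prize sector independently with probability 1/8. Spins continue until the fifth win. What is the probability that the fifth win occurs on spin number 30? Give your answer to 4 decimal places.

0.0257

Y = trial on which the fifth success occurs; negative binomial, r=5, p=0.125.
P(Y=30) = C(29,4) · p^5 · (1−p)^25
= 23751 · 3.0518e-05 · 0.035498 = 0.025730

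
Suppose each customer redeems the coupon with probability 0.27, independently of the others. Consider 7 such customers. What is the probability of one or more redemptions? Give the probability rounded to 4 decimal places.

P(at least one) = 1 − P(none) = 1 − (1 − 0.27)^7
= 1 − 0.110474 = 0.889526

0.8895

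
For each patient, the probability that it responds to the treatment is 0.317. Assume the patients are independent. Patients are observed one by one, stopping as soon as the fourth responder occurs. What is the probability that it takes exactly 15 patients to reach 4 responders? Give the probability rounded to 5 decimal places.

0.05546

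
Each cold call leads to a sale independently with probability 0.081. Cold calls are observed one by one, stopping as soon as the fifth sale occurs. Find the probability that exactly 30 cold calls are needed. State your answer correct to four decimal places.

0.0100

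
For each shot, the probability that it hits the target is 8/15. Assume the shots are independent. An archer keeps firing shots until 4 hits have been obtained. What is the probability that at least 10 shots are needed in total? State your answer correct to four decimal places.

Needing more than 9 shots ⇔ fewer than 4 successes in the first 9. With X ~ Binomial(9, 0.533333), P(Y > 9) = P(X ≤ 3).
  k=0: C(9,0)·0.533333^0·0.466667^9 = 0.001050
  k=1: C(9,1)·0.533333^1·0.466667^8 = 0.010797
  k=2: C(9,2)·0.533333^2·0.466667^7 = 0.049357
  k=3: C(9,3)·0.533333^3·0.466667^6 = 0.131618
P(X ≤ 3) = 0.192822

0.1928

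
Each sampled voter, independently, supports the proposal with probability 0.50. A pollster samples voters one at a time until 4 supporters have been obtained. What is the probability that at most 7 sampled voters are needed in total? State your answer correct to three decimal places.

Finishing within 7 sampled voters ⇔ at least 4 successes in the first 7. With X ~ Binomial(7, 0.50), P(Y ≤ 7) = 1 − P(X ≤ 3).
  k=0: C(7,0)·0.50^0·0.50^7 = 0.00781
  k=1: C(7,1)·0.50^1·0.50^6 = 0.05469
  k=2: C(7,2)·0.50^2·0.50^5 = 0.16406
  k=3: C(7,3)·0.50^3·0.50^4 = 0.27344
1 − 0.50000 = 0.50000

0.500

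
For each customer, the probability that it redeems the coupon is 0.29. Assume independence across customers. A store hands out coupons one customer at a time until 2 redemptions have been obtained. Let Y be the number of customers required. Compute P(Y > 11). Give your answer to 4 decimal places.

0.1270

Needing more than 11 customers ⇔ fewer than 2 successes in the first 11. With X ~ Binomial(11, 0.29), P(Y > 11) = P(X ≤ 1).
  k=0: C(11,0)·0.29^0·0.71^11 = 0.023112
  k=1: C(11,1)·0.29^1·0.71^10 = 0.103842
P(X ≤ 1) = 0.126954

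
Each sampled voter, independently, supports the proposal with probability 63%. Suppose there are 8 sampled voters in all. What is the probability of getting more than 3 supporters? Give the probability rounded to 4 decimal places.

0.8693

X ~ Binomial(8, 0.63); P(X ≥ 4) = Σ C(8,k) p^k (1−p)^(8−k) over k:
  k=4: C(8,4)·0.63^4·0.37^4 = 0.206665
  k=5: C(8,5)·0.63^5·0.37^3 = 0.281511
  k=6: C(8,6)·0.63^6·0.37^2 = 0.239665
  k=7: C(8,7)·0.63^7·0.37^1 = 0.116594
  k=8: C(8,8)·0.63^8·0.37^0 = 0.024816
Total = 0.869251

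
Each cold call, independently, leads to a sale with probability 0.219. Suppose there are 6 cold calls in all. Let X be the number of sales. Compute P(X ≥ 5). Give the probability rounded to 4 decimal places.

X ~ Binomial(6, 0.219); P(X ≥ 5) = Σ C(6,k) p^k (1−p)^(6−k) over k:
  k=5: C(6,5)·0.219^5·0.781^1 = 0.002361
  k=6: C(6,6)·0.219^6·0.781^0 = 0.000110
Total = 0.002471

0.0025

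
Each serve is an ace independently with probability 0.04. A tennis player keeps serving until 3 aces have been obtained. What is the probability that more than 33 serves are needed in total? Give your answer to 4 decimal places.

0.8558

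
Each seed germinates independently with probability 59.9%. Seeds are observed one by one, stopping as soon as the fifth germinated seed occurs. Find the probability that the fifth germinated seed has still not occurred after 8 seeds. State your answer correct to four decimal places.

0.4082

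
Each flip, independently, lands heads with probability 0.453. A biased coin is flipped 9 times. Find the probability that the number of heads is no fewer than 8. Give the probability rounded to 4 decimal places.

X ~ Binomial(9, 0.453); P(X ≥ 8) = Σ C(9,k) p^k (1−p)^(9−k) over k:
  k=8: C(9,8)·0.453^8·0.547^1 = 0.008730
  k=9: C(9,9)·0.453^9·0.547^0 = 0.000803
Total = 0.009533

0.0095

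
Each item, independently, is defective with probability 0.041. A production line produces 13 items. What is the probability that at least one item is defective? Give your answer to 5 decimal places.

P(at least one) = 1 − P(none) = 1 − (1 − 0.041)^13
= 1 − 0.5802857 = 0.4197143

0.41971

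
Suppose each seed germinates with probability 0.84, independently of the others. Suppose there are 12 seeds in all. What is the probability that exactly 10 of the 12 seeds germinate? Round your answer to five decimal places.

X ~ Binomial(n=12, p=0.84).
P(X=10) = C(12,10) · p^10 · (1−p)^2
= 66 · 0.1749 · 0.0256 = 0.2955131

0.29551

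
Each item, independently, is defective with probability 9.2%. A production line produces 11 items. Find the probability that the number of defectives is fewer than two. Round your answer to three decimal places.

0.731

X ~ Binomial(11, 0.092); P(X ≤ 1) = Σ C(11,k) p^k (1−p)^(11−k) over k:
  k=0: C(11,0)·0.092^0·0.908^11 = 0.34590
  k=1: C(11,1)·0.092^1·0.908^10 = 0.38551
Total = 0.73141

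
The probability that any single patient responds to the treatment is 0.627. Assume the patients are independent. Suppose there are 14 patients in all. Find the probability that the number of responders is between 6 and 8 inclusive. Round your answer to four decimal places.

X ~ Binomial(14, 0.627); P(6 ≤ X ≤ 8) = Σ C(14,k) p^k (1−p)^(14−k) over k:
  k=6: C(14,6)·0.627^6·0.373^8 = 0.068365
  k=7: C(14,7)·0.627^7·0.373^7 = 0.131335
  k=8: C(14,8)·0.627^8·0.373^6 = 0.193174
Total = 0.392874

0.3929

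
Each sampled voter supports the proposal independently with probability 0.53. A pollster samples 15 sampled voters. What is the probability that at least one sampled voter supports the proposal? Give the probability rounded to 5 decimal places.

0.99999

P(at least one) = 1 − P(none) = 1 − (1 − 0.53)^15
= 1 − 0.0000121 = 0.9999879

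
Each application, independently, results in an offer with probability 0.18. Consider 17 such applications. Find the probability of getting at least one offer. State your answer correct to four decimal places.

P(at least one) = 1 − P(none) = 1 − (1 − 0.18)^17
= 1 − 0.034264 = 0.965736

0.9657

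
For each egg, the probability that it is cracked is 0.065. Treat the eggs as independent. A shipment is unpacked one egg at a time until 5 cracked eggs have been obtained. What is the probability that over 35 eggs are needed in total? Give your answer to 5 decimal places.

Needing more than 35 eggs ⇔ fewer than 5 successes in the first 35. With X ~ Binomial(35, 0.065), P(Y > 35) = P(X ≤ 4).
  k=0: C(35,0)·0.065^0·0.935^35 = 0.0951495
  k=1: C(35,1)·0.065^1·0.935^34 = 0.2315134
  k=2: C(35,2)·0.065^2·0.935^33 = 0.2736068
  k=3: C(35,3)·0.065^3·0.935^32 = 0.2092287
  k=4: C(35,4)·0.065^4·0.935^31 = 0.1163625
P(X ≤ 4) = 0.9258609

0.92586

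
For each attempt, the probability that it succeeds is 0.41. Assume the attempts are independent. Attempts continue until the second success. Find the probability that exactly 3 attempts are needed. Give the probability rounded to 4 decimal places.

Y = trial on which the second success occurs; negative binomial, r=2, p=0.41.
P(Y=3) = C(2,1) · p^2 · (1−p)^1
= 2 · 0.1681 · 0.59 = 0.198358

0.1984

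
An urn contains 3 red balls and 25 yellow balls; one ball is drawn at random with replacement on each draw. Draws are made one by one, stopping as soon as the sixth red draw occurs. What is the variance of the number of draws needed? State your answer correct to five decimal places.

466.66667

Y = total draws until the sixth success; negative binomial with r=6, p=0.107143.
Var(Y) = r(1−p)/p² = 6·0.892857 / 0.107143² = 466.6666667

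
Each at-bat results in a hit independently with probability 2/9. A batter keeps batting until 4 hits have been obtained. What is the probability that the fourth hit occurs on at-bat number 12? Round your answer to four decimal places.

0.0539

Y = trial on which the fourth success occurs; negative binomial, r=4, p=0.222222.
P(Y=12) = C(11,3) · p^4 · (1−p)^8
= 165 · 0.0024387 · 0.13392 = 0.053886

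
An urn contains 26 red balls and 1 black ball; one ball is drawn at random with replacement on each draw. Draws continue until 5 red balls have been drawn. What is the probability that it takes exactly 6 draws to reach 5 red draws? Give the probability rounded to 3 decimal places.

0.153

Y = trial on which the fifth success occurs; negative binomial, r=5, p=0.962963.
P(Y=6) = C(5,4) · p^5 · (1−p)^1
= 5 · 0.82803 · 0.037037 = 0.15334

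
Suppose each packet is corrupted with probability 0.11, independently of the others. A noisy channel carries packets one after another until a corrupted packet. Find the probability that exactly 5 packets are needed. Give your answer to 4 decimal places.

Geometric (trials to first success), p = 0.11.
P(Y = 5) = (1−p)^4 · p = 0.62742 · 0.11 = 0.069016

0.0690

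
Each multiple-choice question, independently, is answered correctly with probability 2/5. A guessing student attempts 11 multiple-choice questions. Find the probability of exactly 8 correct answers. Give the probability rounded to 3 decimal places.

0.023

X ~ Binomial(n=11, p=0.40).
P(X=8) = C(11,8) · p^8 · (1−p)^3
= 165 · 0.00065536 · 0.216 = 0.02336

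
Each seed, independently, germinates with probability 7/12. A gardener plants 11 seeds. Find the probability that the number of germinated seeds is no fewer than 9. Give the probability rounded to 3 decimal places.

0.098

X ~ Binomial(11, 0.583333); P(X ≥ 9) = Σ C(11,k) p^k (1−p)^(11−k) over k:
  k=9: C(11,9)·0.583333^9·0.416667^2 = 0.07468
  k=10: C(11,10)·0.583333^10·0.416667^1 = 0.02091
  k=11: C(11,11)·0.583333^11·0.416667^0 = 0.00266
Total = 0.09825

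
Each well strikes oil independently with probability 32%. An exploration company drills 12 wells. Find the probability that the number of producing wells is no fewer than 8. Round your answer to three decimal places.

X ~ Binomial(12, 0.32); P(X ≥ 8) = Σ C(12,k) p^k (1−p)^(12−k) over k:
  k=8: C(12,8)·0.32^8·0.68^4 = 0.01164
  k=9: C(12,9)·0.32^9·0.68^3 = 0.00243
  k=10: C(12,10)·0.32^10·0.68^2 = 0.00034
  k=11: C(12,11)·0.32^11·0.68^1 = 0.00003
  k=12: C(12,12)·0.32^12·0.68^0 = 0.00000
Total = 0.01445

0.014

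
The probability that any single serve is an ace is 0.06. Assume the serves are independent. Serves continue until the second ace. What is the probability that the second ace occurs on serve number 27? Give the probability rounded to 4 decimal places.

0.0199

Y = trial on which the second success occurs; negative binomial, r=2, p=0.06.
P(Y=27) = C(26,1) · p^2 · (1−p)^25
= 26 · 0.0036 · 0.21291 = 0.019928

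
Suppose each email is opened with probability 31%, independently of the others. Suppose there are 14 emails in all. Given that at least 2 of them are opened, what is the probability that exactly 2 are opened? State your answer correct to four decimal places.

X ~ Binomial(14, 0.31). Want P(X=2 | X≥2) = P(X=2) / P(X≥2).
P(X=2) = C(14,2)·0.31^2·0.69^12 = 0.101848
P(X≥2) = 1 − 0.005545 − 0.034876 = 0.959579
Ratio = 0.101848 / 0.959579 = 0.106139

0.1061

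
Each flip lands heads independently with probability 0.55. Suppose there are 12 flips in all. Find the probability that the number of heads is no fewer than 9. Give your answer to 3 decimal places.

X ~ Binomial(12, 0.55); P(X ≥ 9) = Σ C(12,k) p^k (1−p)^(12−k) over k:
  k=9: C(12,9)·0.55^9·0.45^3 = 0.09233
  k=10: C(12,10)·0.55^10·0.45^2 = 0.03385
  k=11: C(12,11)·0.55^11·0.45^1 = 0.00752
  k=12: C(12,12)·0.55^12·0.45^0 = 0.00077
Total = 0.13447

0.134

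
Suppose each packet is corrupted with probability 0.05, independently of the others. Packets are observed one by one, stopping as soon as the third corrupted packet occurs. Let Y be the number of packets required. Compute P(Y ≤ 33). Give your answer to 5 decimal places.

Finishing within 33 packets ⇔ at least 3 successes in the first 33. With X ~ Binomial(33, 0.05), P(Y ≤ 33) = 1 − P(X ≤ 2).
  k=0: C(33,0)·0.05^0·0.95^33 = 0.1840259
  k=1: C(33,1)·0.05^1·0.95^32 = 0.3196239
  k=2: C(33,2)·0.05^2·0.95^31 = 0.2691570
1 − 0.7728069 = 0.2271931

0.22719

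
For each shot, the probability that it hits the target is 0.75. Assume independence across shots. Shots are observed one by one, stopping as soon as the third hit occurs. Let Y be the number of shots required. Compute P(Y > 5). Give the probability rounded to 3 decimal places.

Needing more than 5 shots ⇔ fewer than 3 successes in the first 5. With X ~ Binomial(5, 0.75), P(Y > 5) = P(X ≤ 2).
  k=0: C(5,0)·0.75^0·0.25^5 = 0.00098
  k=1: C(5,1)·0.75^1·0.25^4 = 0.01465
  k=2: C(5,2)·0.75^2·0.25^3 = 0.08789
P(X ≤ 2) = 0.10352

0.104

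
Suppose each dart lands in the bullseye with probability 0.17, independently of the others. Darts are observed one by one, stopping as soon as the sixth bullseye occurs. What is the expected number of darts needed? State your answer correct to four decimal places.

35.2941

Y = total darts until the sixth success; negative binomial with r=6, p=0.17.
E[Y] = r / p = 6 / 0.17 = 35.294118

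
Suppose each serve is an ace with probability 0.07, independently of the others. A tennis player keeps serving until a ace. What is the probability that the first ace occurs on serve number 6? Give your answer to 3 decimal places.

0.049

Geometric (trials to first success), p = 0.07.
P(Y = 6) = (1−p)^5 · p = 0.69569 · 0.07 = 0.04870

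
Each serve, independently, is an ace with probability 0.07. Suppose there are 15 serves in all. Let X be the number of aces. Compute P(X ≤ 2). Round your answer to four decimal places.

0.9171

X ~ Binomial(15, 0.07); P(X ≤ 2) = Σ C(15,k) p^k (1−p)^(15−k) over k:
  k=0: C(15,0)·0.07^0·0.93^15 = 0.336701
  k=1: C(15,1)·0.07^1·0.93^14 = 0.380146
  k=2: C(15,2)·0.07^2·0.93^13 = 0.200292
Total = 0.917139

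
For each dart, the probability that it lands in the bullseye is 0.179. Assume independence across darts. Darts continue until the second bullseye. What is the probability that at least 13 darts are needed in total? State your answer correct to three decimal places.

Needing more than 12 darts ⇔ fewer than 2 successes in the first 12. With X ~ Binomial(12, 0.179), P(Y > 12) = P(X ≤ 1).
  k=0: C(12,0)·0.179^0·0.821^12 = 0.09378
  k=1: C(12,1)·0.179^1·0.821^11 = 0.24536
P(X ≤ 1) = 0.33914

0.339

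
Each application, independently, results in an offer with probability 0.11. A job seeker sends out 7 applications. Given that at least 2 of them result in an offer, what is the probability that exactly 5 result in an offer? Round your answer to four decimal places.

0.0015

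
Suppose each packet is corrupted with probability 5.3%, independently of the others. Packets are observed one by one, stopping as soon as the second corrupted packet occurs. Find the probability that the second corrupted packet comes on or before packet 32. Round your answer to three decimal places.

Finishing within 32 packets ⇔ at least 2 successes in the first 32. With X ~ Binomial(32, 0.053), P(Y ≤ 32) = 1 − P(X ≤ 1).
  k=0: C(32,0)·0.053^0·0.947^32 = 0.17506
  k=1: C(32,1)·0.053^1·0.947^31 = 0.31353
1 − 0.48859 = 0.51141

0.511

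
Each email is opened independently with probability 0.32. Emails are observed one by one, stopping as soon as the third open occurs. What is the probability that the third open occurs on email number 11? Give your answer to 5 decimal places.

0.06741

Y = trial on which the third success occurs; negative binomial, r=3, p=0.32.
P(Y=11) = C(10,2) · p^3 · (1−p)^8
= 45 · 0.032768 · 0.045716 = 0.0674115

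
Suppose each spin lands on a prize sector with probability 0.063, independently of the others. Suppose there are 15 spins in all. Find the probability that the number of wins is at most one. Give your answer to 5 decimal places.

0.75679

X ~ Binomial(15, 0.063); P(X ≤ 1) = Σ C(15,k) p^k (1−p)^(15−k) over k:
  k=0: C(15,0)·0.063^0·0.937^15 = 0.3767852
  k=1: C(15,1)·0.063^1·0.937^14 = 0.3800022
Total = 0.7567874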